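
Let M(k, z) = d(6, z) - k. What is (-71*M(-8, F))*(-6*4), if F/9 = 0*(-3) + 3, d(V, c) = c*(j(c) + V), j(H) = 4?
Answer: 473712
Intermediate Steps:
d(V, c) = c*(4 + V)
F = 27 (F = 9*(0*(-3) + 3) = 9*(0 + 3) = 9*3 = 27)
M(k, z) = -k + 10*z (M(k, z) = z*(4 + 6) - k = z*10 - k = 10*z - k = -k + 10*z)
(-71*M(-8, F))*(-6*4) = (-71*(-1*(-8) + 10*27))*(-6*4) = -71*(8 + 270)*(-24) = -71*278*(-24) = -19738*(-24) = 473712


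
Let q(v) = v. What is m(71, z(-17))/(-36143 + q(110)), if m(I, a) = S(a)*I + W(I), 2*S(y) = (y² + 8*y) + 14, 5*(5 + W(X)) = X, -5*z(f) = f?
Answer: -94109/1801650 ≈ -0.052235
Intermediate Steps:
z(f) = -f/5
W(X) = -5 + X/5
S(y) = 7 + y²/2 + 4*y (S(y) = ((y² + 8*y) + 14)/2 = (14 + y² + 8*y)/2 = 7 + y²/2 + 4*y)
m(I, a) = -5 + I/5 + I*(7 + a²/2 + 4*a) (m(I, a) = (7 + a²/2 + 4*a)*I + (-5 + I/5) = I*(7 + a²/2 + 4*a) + (-5 + I/5) = -5 + I/5 + I*(7 + a²/2 + 4*a))
m(71, z(-17))/(-36143 + q(110)) = (-5 + (⅕)*71 + (½)*71*(14 + (-⅕*(-17))² + 8*(-⅕*(-17))))/(-36143 + 110) = (-5 + 71/5 + (½)*71*(14 + (17/5)² + 8*(17/5)))/(-36033) = (-5 + 71/5 + (½)*71*(14 + 289/25 + 136/5))*(-1/36033) = (-5 + 71/5 + (½)*71*(1319/25))*(-1/36033) = (-5 + 71/5 + 93649/50)*(-1/36033) = (94109/50)*(-1/36033) = -94109/1801650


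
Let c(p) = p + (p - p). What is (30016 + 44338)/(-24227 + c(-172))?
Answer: -74354/24399 ≈ -3.0474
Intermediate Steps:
c(p) = p (c(p) = p + 0 = p)
(30016 + 44338)/(-24227 + c(-172)) = (30016 + 44338)/(-24227 - 172) = 74354/(-24399) = 74354*(-1/24399) = -74354/24399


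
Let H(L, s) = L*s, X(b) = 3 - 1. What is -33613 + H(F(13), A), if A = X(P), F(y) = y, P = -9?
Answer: -33587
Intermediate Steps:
X(b) = 2
A = 2
-33613 + H(F(13), A) = -33613 + 13*2 = -33613 + 26 = -33587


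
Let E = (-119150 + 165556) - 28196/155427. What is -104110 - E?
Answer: -23394222136/155427 ≈ -1.5052e+5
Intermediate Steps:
E = 7212717166/155427 (E = 46406 - 28196*1/155427 = 46406 - 28196/155427 = 7212717166/155427 ≈ 46406.)
-104110 - E = -104110 - 1*7212717166/155427 = -104110 - 7212717166/155427 = -23394222136/155427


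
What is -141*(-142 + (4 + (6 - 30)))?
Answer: 22842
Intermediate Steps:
-141*(-142 + (4 + (6 - 30))) = -141*(-142 + (4 - 24)) = -141*(-142 - 20) = -141*(-162) = 22842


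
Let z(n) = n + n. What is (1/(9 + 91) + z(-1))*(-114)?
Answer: 11343/50 ≈ 226.86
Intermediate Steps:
z(n) = 2*n
(1/(9 + 91) + z(-1))*(-114) = (1/(9 + 91) + 2*(-1))*(-114) = (1/100 - 2)*(-114) = -199/100*(-114) = 11343/50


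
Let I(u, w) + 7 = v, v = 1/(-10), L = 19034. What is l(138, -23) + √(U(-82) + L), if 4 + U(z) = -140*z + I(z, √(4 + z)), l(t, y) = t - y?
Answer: 161 + √3050290/10 ≈ 335.65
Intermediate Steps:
v = -⅒ ≈ -0.10000
I(u, w) = -71/10 (I(u, w) = -7 - ⅒ = -71/10)
U(z) = -111/10 - 140*z (U(z) = -4 + (-140*z - 71/10) = -4 + (-71/10 - 140*z) = -111/10 - 140*z)
l(138, -23) + √(U(-82) + L) = (138 - 1*(-23)) + √((-111/10 - 140*(-82)) + 19034) = (138 + 23) + √((-111/10 + 11480) + 19034) = 161 + √(114689/10 + 19034) = 161 + √(305029/10) = 161 + √3050290/10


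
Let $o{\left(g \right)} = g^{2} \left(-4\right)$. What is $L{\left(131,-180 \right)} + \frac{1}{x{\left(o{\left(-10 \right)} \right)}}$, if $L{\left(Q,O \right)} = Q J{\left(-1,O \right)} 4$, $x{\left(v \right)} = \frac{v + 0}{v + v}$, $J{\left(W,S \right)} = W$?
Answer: $-522$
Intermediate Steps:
$o{\left(g \right)} = - 4 g^{2}$
$x{\left(v \right)} = \frac{1}{2}$ ($x{\left(v \right)} = \frac{v}{2 v} = v \frac{1}{2 v} = \frac{1}{2}$)
$L{\left(Q,O \right)} = - 4 Q$ ($L{\left(Q,O \right)} = Q \left(-1\right) 4 = - Q 4 = - 4 Q$)
$L{\left(131,-180 \right)} + \frac{1}{x{\left(o{\left(-10 \right)} \right)}} = \left(-4\right) 131 + \frac{1}{\frac{1}{2}} = -524 + 2 = -522$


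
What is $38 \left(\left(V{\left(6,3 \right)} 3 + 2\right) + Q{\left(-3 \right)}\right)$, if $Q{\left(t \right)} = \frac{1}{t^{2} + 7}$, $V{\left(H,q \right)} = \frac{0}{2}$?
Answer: $\frac{627}{8} \approx 78.375$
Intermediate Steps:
$V{\left(H,q \right)} = 0$ ($V{\left(H,q \right)} = 0 \cdot \frac{1}{2} = 0$)
$Q{\left(t \right)} = \frac{1}{7 + t^{2}}$
$38 \left(\left(V{\left(6,3 \right)} 3 + 2\right) + Q{\left(-3 \right)}\right) = 38 \left(\left(0 \cdot 3 + 2\right) + \frac{1}{7 + \left(-3\right)^{2}}\right) = 38 \left(\left(0 + 2\right) + \frac{1}{7 + 9}\right) = 38 \left(2 + \frac{1}{16}\right) = 38 \cdot \frac{33}{16} = \frac{627}{8}$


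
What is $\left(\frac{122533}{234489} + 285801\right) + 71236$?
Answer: $\frac{83721371626}{234489} \approx 3.5704 \cdot 10^{5}$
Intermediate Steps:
$\left(\frac{122533}{234489} + 285801\right) + 71236 = \frac{67017313222}{234489} + 71236 = \frac{83721371626}{234489}$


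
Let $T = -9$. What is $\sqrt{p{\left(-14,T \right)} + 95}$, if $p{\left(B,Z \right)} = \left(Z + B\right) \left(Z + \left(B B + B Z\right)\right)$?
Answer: $8 i \sqrt{111} \approx 84.285 i$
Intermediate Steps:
$p{\left(B,Z \right)} = \left(B + Z\right) \left(Z + B^{2} + B Z\right)$ ($p{\left(B,Z \right)} = \left(B + Z\right) \left(Z + \left(B^{2} + B Z\right)\right) = \left(B + Z\right) \left(Z + B^{2} + B Z\right)$)
$\sqrt{p{\left(-14,T \right)} + 95} = \sqrt{\left(\left(-14\right)^{3} + \left(-9\right)^{2} - -126 - 14 \left(-9\right)^{2} + 2 \left(-9\right) \left(-14\right)^{2}\right) + 95} = \sqrt{\left(-2744 + 81 + 126 - 1134 + 2 \left(-9\right) 196\right) + 95} = \sqrt{\left(-2744 + 81 + 126 - 1134 - 3528\right) + 95} = \sqrt{-7199 + 95} = \sqrt{-7104} = 8 i \sqrt{111}$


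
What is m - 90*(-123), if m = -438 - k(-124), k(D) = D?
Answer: 10756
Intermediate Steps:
m = -314 (m = -438 - 1*(-124) = -438 + 124 = -314)
m - 90*(-123) = -314 - 90*(-123) = -314 - 1*(-11070) = -314 + 11070 = 10756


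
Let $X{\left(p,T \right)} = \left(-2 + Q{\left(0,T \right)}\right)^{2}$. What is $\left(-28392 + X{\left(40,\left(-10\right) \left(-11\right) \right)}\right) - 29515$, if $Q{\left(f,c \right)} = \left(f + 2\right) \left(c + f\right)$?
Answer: $-10383$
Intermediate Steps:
$Q{\left(f,c \right)} = \left(2 + f\right) \left(c + f\right)$
$X{\left(p,T \right)} = \left(-2 + 2 T\right)^{2}$ ($X{\left(p,T \right)} = \left(-2 + \left(0^{2} + 2 T + 2 \cdot 0 + T 0\right)\right)^{2} = \left(-2 + \left(0 + 2 T + 0 + 0\right)\right)^{2} = \left(-2 + 2 T\right)^{2}$)
$\left(-28392 + X{\left(40,\left(-10\right) \left(-11\right) \right)}\right) - 29515 = \left(-28392 + 4 \left(-1 - -110\right)^{2}\right) - 29515 = \left(-28392 + 4 \left(-1 + 110\right)^{2}\right) - 29515 = \left(-28392 + 4 \cdot 109^{2}\right) - 29515 = \left(-28392 + 4 \cdot 11881\right) - 29515 = \left(-28392 + 47524\right) - 29515 = 19132 - 29515 = -10383$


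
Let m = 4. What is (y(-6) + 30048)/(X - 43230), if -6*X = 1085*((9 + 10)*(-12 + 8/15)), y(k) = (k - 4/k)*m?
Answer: -67560/8623 ≈ -7.8349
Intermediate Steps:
y(k) = -16/k + 4*k (y(k) = (k - 4/k)*4 = -16/k + 4*k)
X = 354578/9 (X = -1085*(9 + 10)*(-12 + 8/15)/6 = -1085*19*(-12 + 8*(1/15))/6 = -1085*19*(-12 + 8/15)/6 = -1085*19*(-172/15)/6 = -1085*(-3268)/(6*15) = -⅙*(-709156/3) = 354578/9 ≈ 39398.)
(y(-6) + 30048)/(X - 43230) = ((-16/(-6) + 4*(-6)) + 30048)/(354578/9 - 43230) = ((-16*(-⅙) - 24) + 30048)/(-34492/9) = ((8/3 - 24) + 30048)*(-9/34492) = (-64/3 + 30048)*(-9/34492) = (90080/3)*(-9/34492) = -67560/8623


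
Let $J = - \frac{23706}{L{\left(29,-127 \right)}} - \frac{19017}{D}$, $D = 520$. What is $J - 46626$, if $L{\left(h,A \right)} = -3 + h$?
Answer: $- \frac{24738657}{520} \approx -47574.0$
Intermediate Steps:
$J = - \frac{493137}{520}$ ($J = - \frac{23706}{-3 + 29} - \frac{19017}{520} = - \frac{23706}{26} - \frac{19017}{520} = \left(-23706\right) \frac{1}{26} - \frac{19017}{520} = - \frac{11853}{13} - \frac{19017}{520} = - \frac{493137}{520} \approx -948.34$)
$J - 46626 = - \frac{493137}{520} - 46626 = - \frac{24738657}{520}$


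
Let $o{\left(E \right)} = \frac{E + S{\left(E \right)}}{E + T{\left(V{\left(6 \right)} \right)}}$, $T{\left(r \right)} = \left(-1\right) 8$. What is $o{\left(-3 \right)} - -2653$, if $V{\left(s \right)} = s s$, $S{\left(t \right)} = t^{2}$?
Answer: $\frac{29177}{11} \approx 2652.5$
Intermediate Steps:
$V{\left(s \right)} = s^{2}$
$T{\left(r \right)} = -8$
$o{\left(E \right)} = \frac{E + E^{2}}{-8 + E}$ ($o{\left(E \right)} = \frac{E + E^{2}}{E - 8} = \frac{E + E^{2}}{-8 + E}$)
$o{\left(-3 \right)} - -2653 = - \frac{3 \left(1 - 3\right)}{-8 - 3} - -2653 = \left(-3\right) \frac{1}{-11} \left(-2\right) + 2653 = \left(-3\right) \left(- \frac{1}{11}\right) \left(-2\right) + 2653 = - \frac{6}{11} + 2653 = \frac{29177}{11}$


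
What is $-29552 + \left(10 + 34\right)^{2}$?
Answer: $-27616$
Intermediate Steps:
$-29552 + \left(10 + 34\right)^{2} = -29552 + 44^{2} = -29552 + 1936 = -27616$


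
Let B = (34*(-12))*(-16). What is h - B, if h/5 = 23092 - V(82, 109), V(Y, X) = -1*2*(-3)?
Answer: 108902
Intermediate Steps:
V(Y, X) = 6 (V(Y, X) = -2*(-3) = 6)
h = 115430 (h = 5*(23092 - 1*6) = 5*(23092 - 6) = 5*23086 = 115430)
B = 6528 (B = -408*(-16) = 6528)
h - B = 115430 - 1*6528 = 115430 - 6528 = 108902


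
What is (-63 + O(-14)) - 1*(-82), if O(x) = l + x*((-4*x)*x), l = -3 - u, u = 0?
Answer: 10992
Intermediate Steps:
l = -3 (l = -3 - 1*0 = -3 + 0 = -3)
O(x) = -3 - 4*x³ (O(x) = -3 + x*((-4*x)*x) = -3 + x*(-4*x²) = -3 - 4*x³)
(-63 + O(-14)) - 1*(-82) = (-63 + (-3 - 4*(-14)³)) - 1*(-82) = (-63 + (-3 - 4*(-2744))) + 82 = (-63 + (-3 + 10976)) + 82 = (-63 + 10973) + 82 = 10910 + 82 = 10992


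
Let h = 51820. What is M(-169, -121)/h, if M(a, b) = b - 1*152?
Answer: -273/51820 ≈ -0.0052682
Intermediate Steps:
M(a, b) = -152 + b (M(a, b) = b - 152 = -152 + b)
M(-169, -121)/h = (-152 - 121)/51820 = -273*1/51820 = -273/51820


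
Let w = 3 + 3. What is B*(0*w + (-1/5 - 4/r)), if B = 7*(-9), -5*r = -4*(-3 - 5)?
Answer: -1071/40 ≈ -26.775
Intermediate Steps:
r = -32/5 (r = -(-4)*(-3 - 5)/5 = -(-4)*(-8)/5 = -⅕*32 = -32/5 ≈ -6.4000)
w = 6
B = -63
B*(0*w + (-1/5 - 4/r)) = -63*(0*6 + (-1/5 - 4/(-32/5))) = -63*(0 + (-1*⅕ - 4*(-5/32))) = -63*(0 + (-⅕ + 5/8)) = -63*(0 + 17/40) = -63*17/40 = -1071/40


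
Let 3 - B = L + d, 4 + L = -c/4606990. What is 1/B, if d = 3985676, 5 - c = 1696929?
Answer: -2303495/9180969461617 ≈ -2.5090e-7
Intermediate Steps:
c = -1696924 (c = 5 - 1*1696929 = 5 - 1696929 = -1696924)
L = -8365518/2303495 (L = -4 - 1*(-1696924)/4606990 = -4 + 1696924*(1/4606990) = -4 + 848462/2303495 = -8365518/2303495 ≈ -3.6317)
B = -9180969461617/2303495 (B = 3 - (-8365518/2303495 + 3985676) = 3 - 1*9180976372102/2303495 = 3 - 9180976372102/2303495 = -9180969461617/2303495 ≈ -3.9857e+6)
1/B = 1/(-9180969461617/2303495) = -2303495/9180969461617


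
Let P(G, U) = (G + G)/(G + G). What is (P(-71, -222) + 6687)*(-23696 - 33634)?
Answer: -383423040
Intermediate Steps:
P(G, U) = 1 (P(G, U) = (2*G)/((2*G)) = (2*G)*(1/(2*G)) = 1)
(P(-71, -222) + 6687)*(-23696 - 33634) = (1 + 6687)*(-23696 - 33634) = 6688*(-57330) = -383423040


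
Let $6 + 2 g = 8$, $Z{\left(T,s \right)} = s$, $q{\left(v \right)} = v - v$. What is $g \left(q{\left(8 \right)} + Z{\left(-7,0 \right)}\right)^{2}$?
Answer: $0$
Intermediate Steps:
$q{\left(v \right)} = 0$
$g = 1$ ($g = -3 + \frac{1}{2} \cdot 8 = -3 + 4 = 1$)
$g \left(q{\left(8 \right)} + Z{\left(-7,0 \right)}\right)^{2} = 1 \left(0 + 0\right)^{2} = 1 \cdot 0^{2} = 1 \cdot 0 = 0$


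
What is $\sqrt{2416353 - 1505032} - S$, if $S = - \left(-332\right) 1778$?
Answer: $-590296 + \sqrt{911321} \approx -5.8934 \cdot 10^{5}$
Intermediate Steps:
$S = 590296$ ($S = \left(-1\right) \left(-590296\right) = 590296$)
$\sqrt{2416353 - 1505032} - S = \sqrt{2416353 - 1505032} - 590296 = \sqrt{911321} - 590296 = -590296 + \sqrt{911321}$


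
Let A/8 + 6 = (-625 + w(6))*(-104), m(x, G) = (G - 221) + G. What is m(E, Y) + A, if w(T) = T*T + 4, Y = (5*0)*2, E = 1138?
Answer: 486451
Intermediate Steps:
Y = 0 (Y = 0*2 = 0)
w(T) = 4 + T² (w(T) = T² + 4 = 4 + T²)
m(x, G) = -221 + 2*G (m(x, G) = (-221 + G) + G = -221 + 2*G)
A = 486672 (A = -48 + 8*((-625 + (4 + 6²))*(-104)) = -48 + 8*((-625 + (4 + 36))*(-104)) = -48 + 8*((-625 + 40)*(-104)) = -48 + 8*(-585*(-104)) = -48 + 8*60840 = -48 + 486720 = 486672)
m(E, Y) + A = (-221 + 2*0) + 486672 = (-221 + 0) + 486672 = -221 + 486672 = 486451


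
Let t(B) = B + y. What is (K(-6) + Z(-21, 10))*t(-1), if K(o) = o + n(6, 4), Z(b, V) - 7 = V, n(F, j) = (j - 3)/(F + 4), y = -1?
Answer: -111/5 ≈ -22.200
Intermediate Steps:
n(F, j) = (-3 + j)/(4 + F)
Z(b, V) = 7 + V
K(o) = ⅒ + o (K(o) = o + (-3 + 4)/(4 + 6) = o + 1/10 = o + (⅒)*1 = o + ⅒ = ⅒ + o)
t(B) = -1 + B (t(B) = B - 1 = -1 + B)
(K(-6) + Z(-21, 10))*t(-1) = ((⅒ - 6) + (7 + 10))*(-1 - 1) = (-59/10 + 17)*(-2) = (111/10)*(-2) = -111/5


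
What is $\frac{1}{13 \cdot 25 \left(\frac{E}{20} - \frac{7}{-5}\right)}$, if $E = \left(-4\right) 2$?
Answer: $\frac{1}{325} \approx 0.0030769$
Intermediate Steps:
$E = -8$
$\frac{1}{13 \cdot 25 \left(\frac{E}{20} - \frac{7}{-5}\right)} = \frac{1}{13 \cdot 25 \left(- \frac{8}{20} - \frac{7}{-5}\right)} = \frac{1}{325 \left(\left(-8\right) \frac{1}{20} - - \frac{7}{5}\right)} = \frac{1}{325 \left(- \frac{2}{5} + \frac{7}{5}\right)} = \frac{1}{325 \cdot 1} = \frac{1}{325}$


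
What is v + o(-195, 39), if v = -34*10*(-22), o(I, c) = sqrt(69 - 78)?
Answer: 7480 + 3*I ≈ 7480.0 + 3.0*I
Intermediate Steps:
o(I, c) = 3*I (o(I, c) = sqrt(-9) = 3*I)
v = 7480 (v = -340*(-22) = 7480)
v + o(-195, 39) = 7480 + 3*I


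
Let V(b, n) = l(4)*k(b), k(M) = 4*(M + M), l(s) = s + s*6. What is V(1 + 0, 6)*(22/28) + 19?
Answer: 195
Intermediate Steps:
l(s) = 7*s (l(s) = s + 6*s = 7*s)
k(M) = 8*M (k(M) = 4*(2*M) = 8*M)
V(b, n) = 224*b (V(b, n) = (7*4)*(8*b) = 28*(8*b) = 224*b)
V(1 + 0, 6)*(22/28) + 19 = (224*(1 + 0))*(22/28) + 19 = (224*1)*(22*(1/28)) + 19 = 224*(11/14) + 19 = 176 + 19 = 195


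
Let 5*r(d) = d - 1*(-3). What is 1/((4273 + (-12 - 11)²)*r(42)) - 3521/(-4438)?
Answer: 5434822/6850053 ≈ 0.79340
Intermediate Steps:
r(d) = ⅗ + d/5 (r(d) = (d - 1*(-3))/5 = (d + 3)/5 = (3 + d)/5 = ⅗ + d/5)
1/((4273 + (-12 - 11)²)*r(42)) - 3521/(-4438) = 1/((4273 + (-12 - 11)²)*(⅗ + (⅕)*42)) - 3521/(-4438) = 1/((4273 + (-23)²)*(⅗ + 42/5)) - 3521*(-1/4438) = 1/((4273 + 529)*9) + 503/634 = (⅑)/4802 + 503/634 = (1/4802)*(⅑) + 503/634 = 1/43218 + 503/634 = 5434822/6850053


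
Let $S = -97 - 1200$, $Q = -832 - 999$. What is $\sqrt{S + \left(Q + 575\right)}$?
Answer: $i \sqrt{2553} \approx 50.527 i$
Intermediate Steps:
$Q = -1831$ ($Q = -832 - 999 = -1831$)
$S = -1297$
$\sqrt{S + \left(Q + 575\right)} = \sqrt{-1297 + \left(-1831 + 575\right)} = \sqrt{-1297 - 1256} = \sqrt{-2553} = i \sqrt{2553}$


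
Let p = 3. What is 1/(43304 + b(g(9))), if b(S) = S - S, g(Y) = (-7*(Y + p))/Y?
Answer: 1/43304 ≈ 2.3093e-5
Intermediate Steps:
g(Y) = (-21 - 7*Y)/Y (g(Y) = (-7*(Y + 3))/Y = (-7*(3 + Y))/Y = (-21 - 7*Y)/Y)
b(S) = 0
1/(43304 + b(g(9))) = 1/(43304 + 0) = 1/43304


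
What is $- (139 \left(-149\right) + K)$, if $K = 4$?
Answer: $20707$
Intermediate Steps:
$- (139 \left(-149\right) + K) = - (139 \left(-149\right) + 4) = - (-20711 + 4) = \left(-1\right) \left(-20707\right) = 20707$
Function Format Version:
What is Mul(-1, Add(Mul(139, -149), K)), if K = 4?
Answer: 20707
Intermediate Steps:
Mul(-1, Add(Mul(139, -149), K)) = Mul(-1, Add(Mul(139, -149), 4)) = Mul(-1, Add(-20711, 4)) = Mul(-1, -20707) = 20707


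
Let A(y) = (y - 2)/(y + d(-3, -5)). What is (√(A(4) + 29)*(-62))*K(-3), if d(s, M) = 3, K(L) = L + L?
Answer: 372*√1435/7 ≈ 2013.1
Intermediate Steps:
K(L) = 2*L
A(y) = (-2 + y)/(3 + y) (A(y) = (y - 2)/(y + 3) = (-2 + y)/(3 + y))
(√(A(4) + 29)*(-62))*K(-3) = (√((-2 + 4)/(3 + 4) + 29)*(-62))*(2*(-3)) = (√(2/7 + 29)*(-62))*(-6) = (√(205/7)*(-62))*(-6) = ((√1435/7)*(-62))*(-6) = -62*√1435/7*(-6) = 372*√1435/7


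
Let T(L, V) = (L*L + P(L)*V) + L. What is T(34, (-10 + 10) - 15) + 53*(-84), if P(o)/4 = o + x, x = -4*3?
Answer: -4582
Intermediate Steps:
x = -12
P(o) = -48 + 4*o (P(o) = 4*(o - 12) = 4*(-12 + o) = -48 + 4*o)
T(L, V) = L + L**2 + V*(-48 + 4*L) (T(L, V) = (L*L + (-48 + 4*L)*V) + L = (L**2 + V*(-48 + 4*L)) + L = L + L**2 + V*(-48 + 4*L))
T(34, (-10 + 10) - 15) + 53*(-84) = (34 + 34**2 + 4*((-10 + 10) - 15)*(-12 + 34)) + 53*(-84) = (34 + 1156 + 4*(0 - 15)*22) - 4452 = (34 + 1156 + 4*(-15)*22) - 4452 = (34 + 1156 - 1320) - 4452 = -130 - 4452 = -4582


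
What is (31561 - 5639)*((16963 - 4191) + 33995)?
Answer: 1212294174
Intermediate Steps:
(31561 - 5639)*((16963 - 4191) + 33995) = 25922*(12772 + 33995) = 25922*46767 = 1212294174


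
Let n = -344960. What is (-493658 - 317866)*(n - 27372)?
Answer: 302156353968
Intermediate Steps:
(-493658 - 317866)*(n - 27372) = (-493658 - 317866)*(-344960 - 27372) = -811524*(-372332) = 302156353968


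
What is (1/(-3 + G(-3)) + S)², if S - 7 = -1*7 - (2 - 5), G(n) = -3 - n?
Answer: 64/9 ≈ 7.1111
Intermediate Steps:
S = 3 (S = 7 + (-1*7 - (2 - 5)) = 7 + (-7 - 1*(-3)) = 7 + (-7 + 3) = 7 - 4 = 3)
(1/(-3 + G(-3)) + S)² = (1/(-3 + (-3 - 1*(-3))) + 3)² = (1/(-3 + (-3 + 3)) + 3)² = (1/(-3 + 0) + 3)² = (1/(-3) + 3)² = (-⅓ + 3)² = (8/3)² = 64/9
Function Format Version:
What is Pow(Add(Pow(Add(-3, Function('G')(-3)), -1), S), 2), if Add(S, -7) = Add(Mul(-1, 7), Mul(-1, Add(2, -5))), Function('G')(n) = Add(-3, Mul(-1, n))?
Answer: Rational(64, 9) ≈ 7.1111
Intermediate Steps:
S = 3 (S = Add(7, Add(Mul(-1, 7), Mul(-1, Add(2, -5)))) = Add(7, Add(-7, Mul(-1, -3))) = Add(7, Add(-7, 3)) = Add(7, -4) = 3)
Pow(Add(Pow(Add(-3, Function('G')(-3)), -1), S), 2) = Pow(Add(Pow(Add(-3, Add(-3, Mul(-1, -3))), -1), 3), 2) = Pow(Add(Pow(Add(-3, Add(-3, 3)), -1), 3), 2) = Pow(Add(Pow(Add(-3, 0), -1), 3), 2) = Pow(Add(Pow(-3, -1), 3), 2) = Pow(Add(Rational(-1, 3), 3), 2) = Pow(Rational(8, 3), 2) = Rational(64, 9)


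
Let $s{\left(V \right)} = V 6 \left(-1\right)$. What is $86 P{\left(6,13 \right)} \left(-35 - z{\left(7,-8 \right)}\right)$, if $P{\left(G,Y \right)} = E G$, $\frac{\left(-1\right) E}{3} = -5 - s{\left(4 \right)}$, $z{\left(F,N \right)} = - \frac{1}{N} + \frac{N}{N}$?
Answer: $\frac{2125017}{2} \approx 1.0625 \cdot 10^{6}$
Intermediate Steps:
$z{\left(F,N \right)} = 1 - \frac{1}{N}$ ($z{\left(F,N \right)} = - \frac{1}{N} + 1 = 1 - \frac{1}{N}$)
$s{\left(V \right)} = - 6 V$ ($s{\left(V \right)} = 6 V \left(-1\right) = - 6 V$)
$E = -57$ ($E = - 3 \left(-5 - \left(-6\right) 4\right) = - 3 \left(-5 - -24\right) = - 3 \left(-5 + 24\right) = \left(-3\right) 19 = -57$)
$P{\left(G,Y \right)} = - 57 G$
$86 P{\left(6,13 \right)} \left(-35 - z{\left(7,-8 \right)}\right) = 86 \left(\left(-57\right) 6\right) \left(-35 - \frac{-1 - 8}{-8}\right) = 86 \left(-342\right) \left(-35 - \left(- \frac{1}{8}\right) \left(-9\right)\right) = - 29412 \left(-35 - \frac{9}{8}\right) = \left(-29412\right) \left(- \frac{289}{8}\right) = \frac{2125017}{2}$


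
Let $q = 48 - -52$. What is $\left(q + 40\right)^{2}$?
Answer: $19600$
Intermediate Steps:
$q = 100$ ($q = 48 + 52 = 100$)
$\left(q + 40\right)^{2} = \left(100 + 40\right)^{2} = 140^{2} = 19600$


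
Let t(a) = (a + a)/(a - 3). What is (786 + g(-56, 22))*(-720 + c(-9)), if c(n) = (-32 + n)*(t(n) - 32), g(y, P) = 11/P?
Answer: 1668953/4 ≈ 4.1724e+5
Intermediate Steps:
t(a) = 2*a/(-3 + a) (t(a) = (2*a)/(-3 + a) = 2*a/(-3 + a))
c(n) = (-32 + n)*(-32 + 2*n/(-3 + n)) (c(n) = (-32 + n)*(2*n/(-3 + n) - 32) = (-32 + n)*(-32 + 2*n/(-3 + n)))
(786 + g(-56, 22))*(-720 + c(-9)) = (786 + 11/22)*(-720 + 6*(-512 - 5*(-9)² + 176*(-9))/(-3 - 9)) = (786 + 11*(1/22))*(-720 + 6*(-512 - 5*81 - 1584)/(-12)) = (786 + ½)*(-720 + 6*(-1/12)*(-512 - 405 - 1584)) = 1573*(-720 + 6*(-1/12)*(-2501))/2 = 1573*(-720 + 2501/2)/2 = (1573/2)*(1061/2) = 1668953/4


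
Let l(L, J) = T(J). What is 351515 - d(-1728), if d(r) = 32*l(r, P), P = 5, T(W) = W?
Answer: 351355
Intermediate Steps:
l(L, J) = J
d(r) = 160 (d(r) = 32*5 = 160)
351515 - d(-1728) = 351515 - 1*160 = 351515 - 160 = 351355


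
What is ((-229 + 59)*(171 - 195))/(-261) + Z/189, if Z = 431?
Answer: -73181/5481 ≈ -13.352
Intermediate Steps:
((-229 + 59)*(171 - 195))/(-261) + Z/189 = ((-229 + 59)*(171 - 195))/(-261) + 431/189 = -170*(-24)*(-1/261) + 431*(1/189) = 4080*(-1/261) + 431/189 = -1360/87 + 431/189 = -73181/5481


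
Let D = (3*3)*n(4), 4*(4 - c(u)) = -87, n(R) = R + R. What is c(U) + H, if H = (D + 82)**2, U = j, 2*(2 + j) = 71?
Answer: 94967/4 ≈ 23742.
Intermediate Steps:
j = 67/2 (j = -2 + (1/2)*71 = -2 + 71/2 = 67/2 ≈ 33.500)
U = 67/2 ≈ 33.500
n(R) = 2*R
c(u) = 103/4 (c(u) = 4 - 1/4*(-87) = 4 + 87/4 = 103/4)
D = 72 (D = (3*3)*(2*4) = 9*8 = 72)
H = 23716 (H = (72 + 82)**2 = 154**2 = 23716)
c(U) + H = 103/4 + 23716 = 94967/4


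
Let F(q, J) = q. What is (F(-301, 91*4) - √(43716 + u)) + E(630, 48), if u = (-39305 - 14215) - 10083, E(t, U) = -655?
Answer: -956 - I*√19887 ≈ -956.0 - 141.02*I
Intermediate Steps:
u = -63603 (u = -53520 - 10083 = -63603)
(F(-301, 91*4) - √(43716 + u)) + E(630, 48) = (-301 - √(43716 - 63603)) - 655 = (-301 - √(-19887)) - 655 = (-301 - I*√19887) - 655 = -956 - I*√19887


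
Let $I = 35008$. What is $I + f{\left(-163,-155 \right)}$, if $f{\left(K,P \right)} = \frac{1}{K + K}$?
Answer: $\frac{11412607}{326} \approx 35008.0$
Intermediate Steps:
$f{\left(K,P \right)} = \frac{1}{2 K}$
$I + f{\left(-163,-155 \right)} = 35008 + \frac{1}{2 \left(-163\right)} = 35008 + \frac{1}{2} \left(- \frac{1}{163}\right) = 35008 - \frac{1}{326} = \frac{11412607}{326}$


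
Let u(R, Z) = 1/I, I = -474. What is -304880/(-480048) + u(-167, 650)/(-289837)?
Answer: 290869789177/457988254246 ≈ 0.63510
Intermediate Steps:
u(R, Z) = -1/474 (u(R, Z) = 1/(-474) = -1/474)
-304880/(-480048) + u(-167, 650)/(-289837) = -304880/(-480048) - 1/474/(-289837) = -304880*(-1/480048) - 1/474*(-1/289837) = 19055/30003 + 1/137382738 = 290869789177/457988254246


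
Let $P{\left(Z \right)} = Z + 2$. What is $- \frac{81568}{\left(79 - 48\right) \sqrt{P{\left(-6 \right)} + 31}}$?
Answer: $- \frac{81568 \sqrt{3}}{279} \approx -506.38$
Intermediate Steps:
$P{\left(Z \right)} = 2 + Z$
$- \frac{81568}{\left(79 - 48\right) \sqrt{P{\left(-6 \right)} + 31}} = - \frac{81568}{\left(79 - 48\right) \sqrt{\left(2 - 6\right) + 31}} = - \frac{81568}{31 \sqrt{-4 + 31}} = - \frac{81568}{31 \sqrt{27}} = - \frac{81568}{31 \cdot 3 \sqrt{3}} = - \frac{81568}{93 \sqrt{3}} = - 81568 \frac{\sqrt{3}}{279} = - \frac{81568 \sqrt{3}}{279}$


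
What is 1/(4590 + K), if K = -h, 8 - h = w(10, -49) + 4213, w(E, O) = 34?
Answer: 1/8829 ≈ 0.00011326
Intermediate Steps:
h = -4239 (h = 8 - (34 + 4213) = 8 - 1*4247 = 8 - 4247 = -4239)
K = 4239 (K = -1*(-4239) = 4239)
1/(4590 + K) = 1/(4590 + 4239) = 1/8829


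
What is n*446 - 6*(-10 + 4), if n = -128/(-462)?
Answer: 36860/231 ≈ 159.57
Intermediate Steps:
n = 64/231 (n = -128*(-1/462) = 64/231 ≈ 0.27706)
n*446 - 6*(-10 + 4) = (64/231)*446 - 6*(-10 + 4) = 28544/231 - 6*(-6) = 28544/231 + 36 = 36860/231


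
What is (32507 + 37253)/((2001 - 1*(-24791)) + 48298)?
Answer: 6976/7509 ≈ 0.92902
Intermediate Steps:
(32507 + 37253)/((2001 - 1*(-24791)) + 48298) = 69760/((2001 + 24791) + 48298) = 69760/(26792 + 48298) = 69760/75090 = 69760*(1/75090) = 6976/7509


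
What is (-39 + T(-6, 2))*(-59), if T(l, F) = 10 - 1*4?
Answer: 1947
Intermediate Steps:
T(l, F) = 6 (T(l, F) = 10 - 4 = 6)
(-39 + T(-6, 2))*(-59) = (-39 + 6)*(-59) = -33*(-59) = 1947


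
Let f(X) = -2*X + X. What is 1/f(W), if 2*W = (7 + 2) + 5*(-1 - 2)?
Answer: ⅓ ≈ 0.33333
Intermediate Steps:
W = -3 (W = ((7 + 2) + 5*(-1 - 2))/2 = (9 + 5*(-3))/2 = (9 - 15)/2 = (½)*(-6) = -3)
f(X) = -X
1/f(W) = 1/(-1*(-3)) = 1/3 = ⅓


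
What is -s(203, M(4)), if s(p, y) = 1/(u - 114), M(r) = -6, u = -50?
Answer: 1/164 ≈ 0.0060976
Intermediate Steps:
s(p, y) = -1/164 (s(p, y) = 1/(-50 - 114) = 1/(-164) = -1/164)
-s(203, M(4)) = -1*(-1/164) = 1/164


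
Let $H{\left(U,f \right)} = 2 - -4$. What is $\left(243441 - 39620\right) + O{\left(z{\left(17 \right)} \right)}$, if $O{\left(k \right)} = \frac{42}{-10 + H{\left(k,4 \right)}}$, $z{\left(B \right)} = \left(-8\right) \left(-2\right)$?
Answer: $\frac{407621}{2} \approx 2.0381 \cdot 10^{5}$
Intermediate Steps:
$H{\left(U,f \right)} = 6$ ($H{\left(U,f \right)} = 2 + 4 = 6$)
$z{\left(B \right)} = 16$
$O{\left(k \right)} = - \frac{21}{2}$ ($O{\left(k \right)} = \frac{42}{-10 + 6} = \frac{42}{-4} = 42 \left(- \frac{1}{4}\right) = - \frac{21}{2}$)
$\left(243441 - 39620\right) + O{\left(z{\left(17 \right)} \right)} = \left(243441 - 39620\right) - \frac{21}{2} = 203821 - \frac{21}{2} = \frac{407621}{2}$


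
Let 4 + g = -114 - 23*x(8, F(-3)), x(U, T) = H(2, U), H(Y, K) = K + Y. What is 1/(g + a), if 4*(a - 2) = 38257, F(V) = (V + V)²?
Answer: 4/36873 ≈ 0.00010848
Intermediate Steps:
F(V) = 4*V² (F(V) = (2*V)² = 4*V²)
a = 38265/4 (a = 2 + (¼)*38257 = 2 + 38257/4 = 38265/4 ≈ 9566.3)
x(U, T) = 2 + U (x(U, T) = U + 2 = 2 + U)
g = -348 (g = -4 + (-114 - 23*(2 + 8)) = -4 + (-114 - 23*10) = -4 + (-114 - 230) = -4 - 344 = -348)
1/(g + a) = 1/(-348 + 38265/4) = 1/(36873/4) = 4/36873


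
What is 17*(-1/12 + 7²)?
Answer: 9979/12 ≈ 831.58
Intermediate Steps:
17*(-1/12 + 7²) = 17*(-1*1/12 + 49) = 17*(-1/12 + 49) = 17*(587/12) = 9979/12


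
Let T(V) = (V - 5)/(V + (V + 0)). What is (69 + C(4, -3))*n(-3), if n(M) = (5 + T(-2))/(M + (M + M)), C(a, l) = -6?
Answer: -189/4 ≈ -47.250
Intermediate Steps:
T(V) = (-5 + V)/(2*V) (T(V) = (-5 + V)/(V + V) = (-5 + V)/((2*V)) = (-5 + V)*(1/(2*V)) = (-5 + V)/(2*V))
n(M) = 9/(4*M) (n(M) = (5 + (1/2)*(-5 - 2)/(-2))/(M + (M + M)) = (5 + (1/2)*(-1/2)*(-7))/(M + 2*M) = (5 + 7/4)/((3*M)) = 27*(1/(3*M))/4 = 9/(4*M))
(69 + C(4, -3))*n(-3) = (69 - 6)*((9/4)/(-3)) = 63*((9/4)*(-1/3)) = 63*(-3/4) = -189/4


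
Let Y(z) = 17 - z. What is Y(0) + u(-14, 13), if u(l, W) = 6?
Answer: 23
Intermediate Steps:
Y(0) + u(-14, 13) = (17 - 1*0) + 6 = (17 + 0) + 6 = 17 + 6 = 23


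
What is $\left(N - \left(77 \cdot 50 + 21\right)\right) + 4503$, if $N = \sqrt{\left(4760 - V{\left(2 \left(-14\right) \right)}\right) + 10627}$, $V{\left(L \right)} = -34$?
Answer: $632 + \sqrt{15421} \approx 756.18$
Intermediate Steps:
$N = \sqrt{15421}$ ($N = \sqrt{\left(4760 - -34\right) + 10627} = \sqrt{\left(4760 + 34\right) + 10627} = \sqrt{4794 + 10627} = \sqrt{15421} \approx 124.18$)
$\left(N - \left(77 \cdot 50 + 21\right)\right) + 4503 = \left(\sqrt{15421} - \left(77 \cdot 50 + 21\right)\right) + 4503 = \left(\sqrt{15421} - \left(3850 + 21\right)\right) + 4503 = \left(\sqrt{15421} - 3871\right) + 4503 = \left(-3871 + \sqrt{15421}\right) + 4503 = 632 + \sqrt{15421}$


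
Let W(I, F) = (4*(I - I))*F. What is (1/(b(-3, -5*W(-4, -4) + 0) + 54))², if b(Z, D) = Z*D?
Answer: 1/2916 ≈ 0.00034294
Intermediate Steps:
W(I, F) = 0 (W(I, F) = (4*0)*F = 0*F = 0)
b(Z, D) = D*Z
(1/(b(-3, -5*W(-4, -4) + 0) + 54))² = (1/((-5*0 + 0)*(-3) + 54))² = (1/((0 + 0)*(-3) + 54))² = (1/(0*(-3) + 54))² = (1/(0 + 54))² = (1/54)² = 1/2916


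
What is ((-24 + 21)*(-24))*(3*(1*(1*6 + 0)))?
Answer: 1296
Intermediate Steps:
((-24 + 21)*(-24))*(3*(1*(1*6 + 0))) = (-3*(-24))*(3*(1*(6 + 0))) = 72*(3*(1*6)) = 72*(3*6) = 72*18 = 1296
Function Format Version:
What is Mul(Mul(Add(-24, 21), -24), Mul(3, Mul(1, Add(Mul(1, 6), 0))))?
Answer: 1296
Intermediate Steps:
Mul(Mul(Add(-24, 21), -24), Mul(3, Mul(1, Add(Mul(1, 6), 0)))) = Mul(Mul(-3, -24), Mul(3, Mul(1, Add(6, 0)))) = Mul(72, Mul(3, Mul(1, 6))) = Mul(72, Mul(3, 6)) = Mul(72, 18) = 1296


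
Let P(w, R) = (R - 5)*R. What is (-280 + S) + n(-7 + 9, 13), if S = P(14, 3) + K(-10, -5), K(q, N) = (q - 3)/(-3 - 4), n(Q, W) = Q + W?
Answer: -1884/7 ≈ -269.14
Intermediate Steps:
K(q, N) = 3/7 - q/7 (K(q, N) = (-3 + q)/(-7) = (-3 + q)*(-1/7) = 3/7 - q/7)
P(w, R) = R*(-5 + R) (P(w, R) = (-5 + R)*R = R*(-5 + R))
S = -29/7 (S = 3*(-5 + 3) + (3/7 - 1/7*(-10)) = 3*(-2) + (3/7 + 10/7) = -6 + 13/7 = -29/7 ≈ -4.1429)
(-280 + S) + n(-7 + 9, 13) = (-280 - 29/7) + ((-7 + 9) + 13) = -1989/7 + (2 + 13) = -1989/7 + 15 = -1884/7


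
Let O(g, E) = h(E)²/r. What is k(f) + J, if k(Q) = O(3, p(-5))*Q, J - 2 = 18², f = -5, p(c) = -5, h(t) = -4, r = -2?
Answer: 366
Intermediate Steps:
O(g, E) = -8 (O(g, E) = (-4)²/(-2) = 16*(-½) = -8)
J = 326 (J = 2 + 18² = 2 + 324 = 326)
k(Q) = -8*Q
k(f) + J = -8*(-5) + 326 = 40 + 326 = 366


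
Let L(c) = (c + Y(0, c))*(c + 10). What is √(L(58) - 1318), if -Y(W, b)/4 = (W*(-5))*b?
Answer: √2626 ≈ 51.245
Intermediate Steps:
Y(W, b) = 20*W*b (Y(W, b) = -4*W*(-5)*b = -4*(-5*W)*b = -(-20)*W*b = 20*W*b)
L(c) = c*(10 + c) (L(c) = (c + 20*0*c)*(c + 10) = (c + 0)*(10 + c) = c*(10 + c))
√(L(58) - 1318) = √(58*(10 + 58) - 1318) = √(58*68 - 1318) = √(3944 - 1318) = √2626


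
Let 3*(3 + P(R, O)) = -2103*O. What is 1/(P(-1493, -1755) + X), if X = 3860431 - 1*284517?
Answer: 1/4806166 ≈ 2.0807e-7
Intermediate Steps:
P(R, O) = -3 - 701*O (P(R, O) = -3 + (-2103*O)/3 = -3 - 701*O)
X = 3575914 (X = 3860431 - 284517 = 3575914)
1/(P(-1493, -1755) + X) = 1/((-3 - 701*(-1755)) + 3575914) = 1/((-3 + 1230255) + 3575914) = 1/(1230252 + 3575914) = 1/4806166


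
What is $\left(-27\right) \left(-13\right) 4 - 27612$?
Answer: $-26208$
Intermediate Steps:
$\left(-27\right) \left(-13\right) 4 - 27612 = 351 \cdot 4 - 27612 = 1404 - 27612 = -26208$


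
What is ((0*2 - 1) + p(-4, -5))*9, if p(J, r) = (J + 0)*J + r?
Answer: 90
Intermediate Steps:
p(J, r) = r + J**2 (p(J, r) = J*J + r = J**2 + r = r + J**2)
((0*2 - 1) + p(-4, -5))*9 = ((0*2 - 1) + (-5 + (-4)**2))*9 = ((0 - 1) + (-5 + 16))*9 = (-1 + 11)*9 = 10*9 = 90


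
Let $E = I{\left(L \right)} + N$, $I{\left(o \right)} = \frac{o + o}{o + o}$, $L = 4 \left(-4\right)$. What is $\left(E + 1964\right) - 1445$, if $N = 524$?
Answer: $1044$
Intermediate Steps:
$L = -16$
$I{\left(o \right)} = 1$ ($I{\left(o \right)} = \frac{2 o}{2 o} = 2 o \frac{1}{2 o} = 1$)
$E = 525$ ($E = 1 + 524 = 525$)
$\left(E + 1964\right) - 1445 = \left(525 + 1964\right) - 1445 = 2489 - 1445 = 1044$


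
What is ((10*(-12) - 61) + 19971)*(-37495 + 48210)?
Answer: 212049850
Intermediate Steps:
((10*(-12) - 61) + 19971)*(-37495 + 48210) = ((-120 - 61) + 19971)*10715 = (-181 + 19971)*10715 = 19790*10715 = 212049850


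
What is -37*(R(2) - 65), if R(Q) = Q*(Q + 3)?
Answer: 2035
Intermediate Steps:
R(Q) = Q*(3 + Q)
-37*(R(2) - 65) = -37*(2*(3 + 2) - 65) = -37*(2*5 - 65) = -37*(10 - 65) = -37*(-55) = 2035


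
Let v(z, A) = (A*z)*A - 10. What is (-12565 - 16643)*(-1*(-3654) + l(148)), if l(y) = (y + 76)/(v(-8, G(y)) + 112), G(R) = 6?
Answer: -3307416560/31 ≈ -1.0669e+8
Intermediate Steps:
v(z, A) = -10 + z*A² (v(z, A) = z*A² - 10 = -10 + z*A²)
l(y) = -38/93 - y/186 (l(y) = (y + 76)/((-10 - 8*6²) + 112) = (76 + y)/((-10 - 8*36) + 112) = (76 + y)/((-10 - 288) + 112) = (76 + y)/(-298 + 112) = (76 + y)/(-186) = (76 + y)*(-1/186) = -38/93 - y/186)
(-12565 - 16643)*(-1*(-3654) + l(148)) = (-12565 - 16643)*(-1*(-3654) + (-38/93 - 1/186*148)) = -29208*(3654 + (-38/93 - 74/93)) = -29208*(3654 - 112/93) = -29208*339710/93 = -3307416560/31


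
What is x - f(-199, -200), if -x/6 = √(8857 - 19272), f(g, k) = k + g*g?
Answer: -39401 - 6*I*√10415 ≈ -39401.0 - 612.32*I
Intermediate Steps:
f(g, k) = k + g²
x = -6*I*√10415 (x = -6*√(8857 - 19272) = -6*I*√10415 ≈ -612.32*I)
x - f(-199, -200) = -6*I*√10415 - (-200 + (-199)²) = -6*I*√10415 - (-200 + 39601) = -6*I*√10415 - 1*39401 = -6*I*√10415 - 39401 = -39401 - 6*I*√10415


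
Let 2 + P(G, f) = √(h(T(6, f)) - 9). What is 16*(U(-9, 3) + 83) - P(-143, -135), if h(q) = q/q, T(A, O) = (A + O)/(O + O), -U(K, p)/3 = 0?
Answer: 1330 - 2*I*√2 ≈ 1330.0 - 2.8284*I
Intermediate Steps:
U(K, p) = 0 (U(K, p) = -3*0 = 0)
T(A, O) = (A + O)/(2*O) (T(A, O) = (A + O)/((2*O)) = (A + O)*(1/(2*O)) = (A + O)/(2*O))
h(q) = 1
P(G, f) = -2 + 2*I*√2 (P(G, f) = -2 + √(1 - 9) = -2 + √(-8) = -2 + 2*I*√2)
16*(U(-9, 3) + 83) - P(-143, -135) = 16*(0 + 83) - (-2 + 2*I*√2) = 16*83 + (2 - 2*I*√2) = 1328 + (2 - 2*I*√2) = 1330 - 2*I*√2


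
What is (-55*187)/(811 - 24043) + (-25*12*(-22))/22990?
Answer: 29285/40128 ≈ 0.72979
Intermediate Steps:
(-55*187)/(811 - 24043) + (-25*12*(-22))/22990 = -10285/(-23232) - 300*(-22)*(1/22990) = -10285*(-1/23232) + 6600*(1/22990) = 85/192 + 60/209 = 29285/40128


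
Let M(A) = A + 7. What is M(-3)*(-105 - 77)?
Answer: -728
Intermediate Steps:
M(A) = 7 + A
M(-3)*(-105 - 77) = (7 - 3)*(-105 - 77) = 4*(-182) = -728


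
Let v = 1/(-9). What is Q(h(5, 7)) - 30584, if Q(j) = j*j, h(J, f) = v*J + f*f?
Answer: -2287208/81 ≈ -28237.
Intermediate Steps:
v = -⅑ ≈ -0.11111
h(J, f) = f² - J/9 (h(J, f) = -J/9 + f*f = -J/9 + f² = f² - J/9)
Q(j) = j²
Q(h(5, 7)) - 30584 = (7² - ⅑*5)² - 30584 = (49 - 5/9)² - 30584 = (436/9)² - 30584 = 190096/81 - 30584 = -2287208/81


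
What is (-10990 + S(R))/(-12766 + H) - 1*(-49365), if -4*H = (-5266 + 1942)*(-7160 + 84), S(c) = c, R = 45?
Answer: 290904105475/5892922 ≈ 49365.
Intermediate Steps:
H = -5880156 (H = -(-5266 + 1942)*(-7160 + 84)/4 = -(-831)*(-7076) = -1/4*23520624 = -5880156)
(-10990 + S(R))/(-12766 + H) - 1*(-49365) = (-10990 + 45)/(-12766 - 5880156) - 1*(-49365) = -10945/(-5892922) + 49365 = -10945*(-1/5892922) + 49365 = 10945/5892922 + 49365 = 290904105475/5892922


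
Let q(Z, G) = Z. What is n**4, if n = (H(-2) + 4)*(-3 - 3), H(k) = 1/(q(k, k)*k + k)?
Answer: 531441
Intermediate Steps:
H(k) = 1/(k + k**2) (H(k) = 1/(k*k + k) = 1/(k**2 + k) = 1/(k + k**2))
n = -27 (n = (1/((-2)*(1 - 2)) + 4)*(-3 - 3) = (-1/2/(-1) + 4)*(-6) = (-1/2*(-1) + 4)*(-6) = (1/2 + 4)*(-6) = (9/2)*(-6) = -27)
n**4 = (-27)**4 = 531441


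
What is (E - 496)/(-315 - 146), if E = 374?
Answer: 122/461 ≈ 0.26464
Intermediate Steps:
(E - 496)/(-315 - 146) = (374 - 496)/(-315 - 146) = -122/(-461) = -122*(-1/461) = 122/461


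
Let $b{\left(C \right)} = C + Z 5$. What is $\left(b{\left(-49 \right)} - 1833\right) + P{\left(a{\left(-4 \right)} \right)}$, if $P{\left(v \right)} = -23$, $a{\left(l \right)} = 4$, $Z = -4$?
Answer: $-1925$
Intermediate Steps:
$b{\left(C \right)} = -20 + C$ ($b{\left(C \right)} = C - 20 = -20 + C$)
$\left(b{\left(-49 \right)} - 1833\right) + P{\left(a{\left(-4 \right)} \right)} = \left(\left(-20 - 49\right) - 1833\right) - 23 = \left(-69 - 1833\right) - 23 = -1902 - 23 = -1925$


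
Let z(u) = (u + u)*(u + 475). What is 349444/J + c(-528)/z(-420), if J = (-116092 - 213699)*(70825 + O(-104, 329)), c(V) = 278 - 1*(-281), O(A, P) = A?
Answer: -169529672437/13993889586600 ≈ -0.012115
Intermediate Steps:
c(V) = 559 (c(V) = 278 + 281 = 559)
z(u) = 2*u*(475 + u) (z(u) = (2*u)*(475 + u) = 2*u*(475 + u))
J = -23323149311 (J = (-116092 - 213699)*(70825 - 104) = -329791*70721 = -23323149311)
349444/J + c(-528)/z(-420) = 349444/(-23323149311) + 559/((2*(-420)*(475 - 420))) = 349444*(-1/23323149311) + 559/((2*(-420)*55)) = -349444/23323149311 + 559/(-46200) = -349444/23323149311 + 559*(-1/46200) = -349444/23323149311 - 559/46200 = -169529672437/13993889586600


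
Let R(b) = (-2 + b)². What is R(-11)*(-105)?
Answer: -17745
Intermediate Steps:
R(-11)*(-105) = (-2 - 11)²*(-105) = (-13)²*(-105) = 169*(-105) = -17745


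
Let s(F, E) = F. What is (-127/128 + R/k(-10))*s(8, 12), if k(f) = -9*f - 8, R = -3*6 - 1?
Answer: -6423/656 ≈ -9.7912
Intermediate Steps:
R = -19 (R = -18 - 1 = -19)
k(f) = -8 - 9*f
(-127/128 + R/k(-10))*s(8, 12) = (-127/128 - 19/(-8 - 9*(-10)))*8 = (-127*1/128 - 19/(-8 + 90))*8 = (-127/128 - 19/82)*8 = -6423/5248*8 = -6423/656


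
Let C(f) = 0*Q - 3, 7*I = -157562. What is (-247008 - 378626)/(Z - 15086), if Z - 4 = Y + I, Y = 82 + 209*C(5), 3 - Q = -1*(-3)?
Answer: 257614/15703 ≈ 16.405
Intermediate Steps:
I = -157562/7 (I = (⅐)*(-157562) = -157562/7 ≈ -22509.)
Q = 0 (Q = 3 - (-1)*(-3) = 3 - 1*3 = 3 - 3 = 0)
C(f) = -3 (C(f) = 0*0 - 3 = 0 - 3 = -3)
Y = -545 (Y = 82 + 209*(-3) = 82 - 627 = -545)
Z = -161349/7 (Z = 4 + (-545 - 157562/7) = 4 - 161377/7 = -161349/7 ≈ -23050.)
(-247008 - 378626)/(Z - 15086) = (-247008 - 378626)/(-161349/7 - 15086) = -625634/(-266951/7) = -625634*(-7/266951) = 257614/15703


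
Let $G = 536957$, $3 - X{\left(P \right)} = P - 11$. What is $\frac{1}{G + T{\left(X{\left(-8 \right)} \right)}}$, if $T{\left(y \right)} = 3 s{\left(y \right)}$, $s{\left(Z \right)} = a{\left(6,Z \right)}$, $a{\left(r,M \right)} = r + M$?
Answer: $\frac{1}{537041} \approx 1.8621 \cdot 10^{-6}$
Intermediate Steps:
$a{\left(r,M \right)} = M + r$
$X{\left(P \right)} = 14 - P$ ($X{\left(P \right)} = 3 - \left(P - 11\right) = 3 - \left(-11 + P\right) = 14 - P$)
$s{\left(Z \right)} = 6 + Z$ ($s{\left(Z \right)} = Z + 6 = 6 + Z$)
$T{\left(y \right)} = 18 + 3 y$ ($T{\left(y \right)} = 3 \left(6 + y\right) = 18 + 3 y$)
$\frac{1}{G + T{\left(X{\left(-8 \right)} \right)}} = \frac{1}{536957 + \left(18 + 3 \left(14 - -8\right)\right)} = \frac{1}{536957 + \left(18 + 3 \left(14 + 8\right)\right)} = \frac{1}{536957 + \left(18 + 3 \cdot 22\right)} = \frac{1}{536957 + \left(18 + 66\right)} = \frac{1}{536957 + 84} = \frac{1}{537041}$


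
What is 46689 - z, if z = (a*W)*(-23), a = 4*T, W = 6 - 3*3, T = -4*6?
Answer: 53313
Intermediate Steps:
T = -24
W = -3 (W = 6 - 9 = -3)
a = -96 (a = 4*(-24) = -96)
z = -6624 (z = -96*(-3)*(-23) = 288*(-23) = -6624)
46689 - z = 46689 - 1*(-6624) = 46689 + 6624 = 53313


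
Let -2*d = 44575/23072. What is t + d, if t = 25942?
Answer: 1197023073/46144 ≈ 25941.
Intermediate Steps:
d = -44575/46144 (d = -44575/(2*23072) = -1/2*44575/23072 = -44575/46144 ≈ -0.96600)
t + d = 25942 - 44575/46144 = 1197023073/46144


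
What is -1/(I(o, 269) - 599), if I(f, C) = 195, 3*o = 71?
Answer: 1/404 ≈ 0.0024752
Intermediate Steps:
o = 71/3 (o = (⅓)*71 = 71/3 ≈ 23.667)
-1/(I(o, 269) - 599) = -1/(195 - 599) = -1/(-404) = -1*(-1/404) = 1/404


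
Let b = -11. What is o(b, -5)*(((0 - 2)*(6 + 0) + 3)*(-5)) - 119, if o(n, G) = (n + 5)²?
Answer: 1501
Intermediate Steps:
o(n, G) = (5 + n)²
o(b, -5)*(((0 - 2)*(6 + 0) + 3)*(-5)) - 119 = (5 - 11)²*(((0 - 2)*(6 + 0) + 3)*(-5)) - 119 = (-6)²*((-2*6 + 3)*(-5)) - 119 = 36*((-12 + 3)*(-5)) - 119 = 36*(-9*(-5)) - 119 = 36*45 - 119 = 1620 - 119 = 1501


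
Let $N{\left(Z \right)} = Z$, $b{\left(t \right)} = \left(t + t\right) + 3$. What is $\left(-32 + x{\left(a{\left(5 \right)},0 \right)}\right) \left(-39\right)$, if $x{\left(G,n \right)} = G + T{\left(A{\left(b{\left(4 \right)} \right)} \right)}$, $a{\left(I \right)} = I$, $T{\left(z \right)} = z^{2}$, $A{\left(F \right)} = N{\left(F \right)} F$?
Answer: $-569946$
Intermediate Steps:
$b{\left(t \right)} = 3 + 2 t$ ($b{\left(t \right)} = 2 t + 3 = 3 + 2 t$)
$A{\left(F \right)} = F^{2}$ ($A{\left(F \right)} = F F = F^{2}$)
$x{\left(G,n \right)} = 14641 + G$ ($x{\left(G,n \right)} = G + \left(\left(3 + 2 \cdot 4\right)^{2}\right)^{2} = G + \left(\left(3 + 8\right)^{2}\right)^{2} = G + \left(11^{2}\right)^{2} = G + 121^{2} = G + 14641 = 14641 + G$)
$\left(-32 + x{\left(a{\left(5 \right)},0 \right)}\right) \left(-39\right) = \left(-32 + \left(14641 + 5\right)\right) \left(-39\right) = \left(-32 + 14646\right) \left(-39\right) = 14614 \left(-39\right) = -569946$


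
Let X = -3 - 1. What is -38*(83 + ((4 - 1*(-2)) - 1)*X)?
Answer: -2394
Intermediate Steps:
X = -4
-38*(83 + ((4 - 1*(-2)) - 1)*X) = -38*(83 + ((4 - 1*(-2)) - 1)*(-4)) = -38*(83 + ((4 + 2) - 1)*(-4)) = -38*(83 + (6 - 1)*(-4)) = -38*(83 + 5*(-4)) = -38*(83 - 20) = -38*63 = -2394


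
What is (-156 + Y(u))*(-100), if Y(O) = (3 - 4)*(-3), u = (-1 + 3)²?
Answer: 15300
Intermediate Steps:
u = 4 (u = 2² = 4)
Y(O) = 3 (Y(O) = -1*(-3) = 3)
(-156 + Y(u))*(-100) = (-156 + 3)*(-100) = -153*(-100) = 15300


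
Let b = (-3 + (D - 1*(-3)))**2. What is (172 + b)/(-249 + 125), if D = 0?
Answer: -43/31 ≈ -1.3871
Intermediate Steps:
b = 0 (b = (-3 + (0 - 1*(-3)))**2 = (-3 + (0 + 3))**2 = (-3 + 3)**2 = 0**2 = 0)
(172 + b)/(-249 + 125) = (172 + 0)/(-249 + 125) = 172/(-124) = 172*(-1/124) = -43/31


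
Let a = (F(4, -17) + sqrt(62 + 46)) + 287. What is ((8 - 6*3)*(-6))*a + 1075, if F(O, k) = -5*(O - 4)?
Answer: 18295 + 360*sqrt(3) ≈ 18919.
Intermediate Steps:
F(O, k) = 20 - 5*O (F(O, k) = -5*(-4 + O) = 20 - 5*O)
a = 287 + 6*sqrt(3) (a = ((20 - 5*4) + sqrt(62 + 46)) + 287 = ((20 - 20) + sqrt(108)) + 287 = (0 + 6*sqrt(3)) + 287 = 6*sqrt(3) + 287 = 287 + 6*sqrt(3) ≈ 297.39)
((8 - 6*3)*(-6))*a + 1075 = ((8 - 6*3)*(-6))*(287 + 6*sqrt(3)) + 1075 = ((8 - 18)*(-6))*(287 + 6*sqrt(3)) + 1075 = (-10*(-6))*(287 + 6*sqrt(3)) + 1075 = 60*(287 + 6*sqrt(3)) + 1075 = (17220 + 360*sqrt(3)) + 1075 = 18295 + 360*sqrt(3)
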